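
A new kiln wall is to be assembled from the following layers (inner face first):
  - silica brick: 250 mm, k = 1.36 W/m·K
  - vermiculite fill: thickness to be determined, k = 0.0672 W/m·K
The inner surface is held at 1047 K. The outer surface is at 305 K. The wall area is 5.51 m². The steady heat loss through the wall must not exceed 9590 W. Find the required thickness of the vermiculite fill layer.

L ≈ 16.3 mm

Thermal resistances in series:
R_silica brick = L/(kA) = 0.25/(1.36×5.51) = 0.03336 K/W
Sum of the known resistances R_other = 0.03336 K/W
Required total resistance R_tot = ΔT/Q_allow = 742/9590 = 0.07737 K/W
R_vermiculite fill = R_tot − R_other = 0.04401 K/W
L = R·k·A = 0.04401×0.0672×5.51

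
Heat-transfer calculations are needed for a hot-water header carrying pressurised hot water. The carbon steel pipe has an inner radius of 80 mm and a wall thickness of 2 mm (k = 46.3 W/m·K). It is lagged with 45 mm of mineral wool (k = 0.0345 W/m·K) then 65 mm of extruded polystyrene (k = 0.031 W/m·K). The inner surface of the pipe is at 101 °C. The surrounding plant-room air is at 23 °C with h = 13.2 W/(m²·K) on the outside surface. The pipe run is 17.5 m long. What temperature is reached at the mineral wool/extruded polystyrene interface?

T ≈ 63.5 °C

Treating each annulus and film as a series resistance:
R_carbon steel pipe wall = ln(82/80)/(2π×46.3×17.5) = 4.85×10^-6 K/W
R_mineral wool = ln(127/82)/(2π×0.0345×17.5) = 0.1153 K/W
R_extruded polystyrene = ln(192/127)/(2π×0.031×17.5) = 0.1213 K/W
R_outer film = 1/(h_o·2πr_oL) = 1/(13.2×2π×0.192×17.5) = 0.003588 K/W
R_total = 0.2402 K/W
Q = ΔT/R_total = 78/0.2402
Q = 325 W
T_interface = T_inner − Q·ΣR(inner→interface) = 101 − 325×0.1153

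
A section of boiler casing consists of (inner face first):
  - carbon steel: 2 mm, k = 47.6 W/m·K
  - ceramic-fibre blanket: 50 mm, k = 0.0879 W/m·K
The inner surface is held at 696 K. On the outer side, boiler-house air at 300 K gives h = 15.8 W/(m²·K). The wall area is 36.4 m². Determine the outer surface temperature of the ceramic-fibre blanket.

Model the wall as resistances in series:
R_carbon steel = L/(kA) = 0.002/(47.6×36.4) = 1.154×10^-6 K/W
R_ceramic-fibre blanket = L/(kA) = 0.05/(0.0879×36.4) = 0.01563 K/W
R_outer film = 1/(h_o·A) = 1/(15.8×36.4) = 0.001739 K/W
R_total = 0.01737 K/W;  Q = ΔT/R_total = 396/0.01737 = 22800 W
T_interface = T_inner − Q·ΣR(inner→interface) = 696 − 22800×0.01563

T ≈ 340 K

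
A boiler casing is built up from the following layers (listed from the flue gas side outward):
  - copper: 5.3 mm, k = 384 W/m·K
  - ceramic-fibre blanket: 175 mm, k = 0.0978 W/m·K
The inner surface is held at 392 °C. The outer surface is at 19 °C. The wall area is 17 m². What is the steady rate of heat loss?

Thermal resistances in series:
R_copper = L/(kA) = 0.0053/(384×17) = 8.119×10^-7 K/W
R_ceramic-fibre blanket = L/(kA) = 0.175/(0.0978×17) = 0.1053 K/W
R_total = 0.1053 K/W
Q = ΔT / R_total = 373 / 0.1053

Q ≈ 3540 W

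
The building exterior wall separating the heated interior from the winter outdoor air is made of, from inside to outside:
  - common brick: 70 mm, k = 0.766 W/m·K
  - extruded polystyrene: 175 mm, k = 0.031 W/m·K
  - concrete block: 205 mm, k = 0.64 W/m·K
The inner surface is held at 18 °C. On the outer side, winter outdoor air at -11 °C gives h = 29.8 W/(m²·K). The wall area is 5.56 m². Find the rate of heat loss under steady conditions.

Treating each layer as a thermal resistance in series:
R_common brick = L/(kA) = 0.07/(0.766×5.56) = 0.01644 K/W
R_extruded polystyrene = L/(kA) = 0.175/(0.031×5.56) = 1.015 K/W
R_concrete block = L/(kA) = 0.205/(0.64×5.56) = 0.05761 K/W
R_outer film = 1/(h_o·A) = 1/(29.8×5.56) = 0.006035 K/W
R_total = 1.095 K/W
Q = ΔT / R_total = 29 / 1.095

Q ≈ 26.5 W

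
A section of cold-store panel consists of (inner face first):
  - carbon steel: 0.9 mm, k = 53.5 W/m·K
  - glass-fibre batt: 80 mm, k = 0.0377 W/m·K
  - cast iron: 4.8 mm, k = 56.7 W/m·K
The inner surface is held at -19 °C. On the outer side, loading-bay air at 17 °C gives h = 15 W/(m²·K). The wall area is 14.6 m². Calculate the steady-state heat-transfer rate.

Q ≈ 240 W

Series thermal resistances:
R_carbon steel = L/(kA) = 0.0009/(53.5×14.6) = 1.152×10^-6 K/W
R_glass-fibre batt = L/(kA) = 0.08/(0.0377×14.6) = 0.1453 K/W
R_cast iron = L/(kA) = 0.0048/(56.7×14.6) = 5.798×10^-6 K/W
R_outer film = 1/(h_o·A) = 1/(15×14.6) = 0.004566 K/W
R_total = 0.1499 K/W
Q = ΔT / R_total = 36 / 0.1499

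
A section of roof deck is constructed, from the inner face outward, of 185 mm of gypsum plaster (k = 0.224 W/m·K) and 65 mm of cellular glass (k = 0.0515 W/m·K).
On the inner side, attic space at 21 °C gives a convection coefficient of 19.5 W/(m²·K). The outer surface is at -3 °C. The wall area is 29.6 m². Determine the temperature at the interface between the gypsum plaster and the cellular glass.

T ≈ 11.2 °C

Treating each layer as a thermal resistance in series:
R_inner film = 1/(h_i·A) = 1/(19.5×29.6) = 0.001733 K/W
R_gypsum plaster = L/(kA) = 0.185/(0.224×29.6) = 0.0279 K/W
R_cellular glass = L/(kA) = 0.065/(0.0515×29.6) = 0.04264 K/W
R_total = 0.07227 K/W;  Q = ΔT/R_total = 24/0.07227 = 332.1 W
T_interface = T_inner − Q·ΣR(inner→interface) = 21 − 332×0.02963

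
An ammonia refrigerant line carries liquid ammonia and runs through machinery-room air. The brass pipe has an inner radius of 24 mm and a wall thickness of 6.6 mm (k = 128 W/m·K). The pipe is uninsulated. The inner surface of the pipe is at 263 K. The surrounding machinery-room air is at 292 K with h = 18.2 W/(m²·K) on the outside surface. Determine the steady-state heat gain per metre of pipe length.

Treating each annulus and film as a series resistance:
R_brass pipe wall = ln(30.6/24)/(2π×128×1) = 3.021×10^-4 K/W
R_outer film = 1/(h_o·2πr_oL) = 1/(18.2×2π×0.0306×1) = 0.2858 K/W
R_total = 0.2861 K/W
Q = ΔT/R_total = 29/0.2861

q′ ≈ 101 W/m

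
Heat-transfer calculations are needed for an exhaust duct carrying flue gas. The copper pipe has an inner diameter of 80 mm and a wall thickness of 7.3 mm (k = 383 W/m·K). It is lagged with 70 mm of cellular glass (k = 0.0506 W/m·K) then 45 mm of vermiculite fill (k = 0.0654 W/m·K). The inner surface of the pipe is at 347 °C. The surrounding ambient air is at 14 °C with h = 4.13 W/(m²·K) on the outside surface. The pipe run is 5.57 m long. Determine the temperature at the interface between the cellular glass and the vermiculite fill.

T ≈ 102 °C

Cylindrical conduction, so R = ln(r₂/r₁)/(2πkL) per layer, in series:
R_copper pipe wall = ln(47.3/40)/(2π×383×5.57) = 1.251×10^-5 K/W
R_cellular glass = ln(117.3/47.3)/(2π×0.0506×5.57) = 0.5129 K/W
R_vermiculite fill = ln(162.3/117.3)/(2π×0.0654×5.57) = 0.1419 K/W
R_outer film = 1/(h_o·2πr_oL) = 1/(4.13×2π×0.1623×5.57) = 0.04263 K/W
R_total = 0.6974 K/W
Q = ΔT/R_total = 333/0.6974
Q = 478 W
T_interface = T_inner − Q·ΣR(inner→interface) = 347 − 478×0.5129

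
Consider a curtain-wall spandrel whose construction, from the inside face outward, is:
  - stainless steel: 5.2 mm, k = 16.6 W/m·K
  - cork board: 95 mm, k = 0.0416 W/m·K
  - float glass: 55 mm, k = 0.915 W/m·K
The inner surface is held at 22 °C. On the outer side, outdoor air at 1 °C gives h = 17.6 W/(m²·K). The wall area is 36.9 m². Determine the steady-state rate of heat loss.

Series thermal resistances:
R_stainless steel = L/(kA) = 0.0052/(16.6×36.9) = 8.489×10^-6 K/W
R_cork board = L/(kA) = 0.095/(0.0416×36.9) = 0.06189 K/W
R_float glass = L/(kA) = 0.055/(0.915×36.9) = 0.001629 K/W
R_outer film = 1/(h_o·A) = 1/(17.6×36.9) = 0.00154 K/W
R_total = 0.06506 K/W
Q = ΔT / R_total = 21 / 0.06506

Q ≈ 323 W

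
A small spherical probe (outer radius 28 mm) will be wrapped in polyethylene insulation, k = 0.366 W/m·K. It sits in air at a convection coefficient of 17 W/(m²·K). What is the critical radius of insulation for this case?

r_cr ≈ 43.1 mm

For a sphere r_cr = 2k/h = 2×0.366/17
r_cr = 43.1 mm; since the bare radius (28 mm) is below r_cr, adding a thin layer of insulation will *increase* heat loss.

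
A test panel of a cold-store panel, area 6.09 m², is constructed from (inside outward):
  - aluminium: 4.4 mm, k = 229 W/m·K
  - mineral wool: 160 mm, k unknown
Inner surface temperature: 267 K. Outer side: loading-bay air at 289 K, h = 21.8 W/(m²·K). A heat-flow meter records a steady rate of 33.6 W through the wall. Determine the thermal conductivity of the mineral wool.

Treating each layer as a thermal resistance in series:
R_aluminium = L/(kA) = 0.0044/(229×6.09) = 3.155×10^-6 K/W
R_outer film = 1/(h_o·A) = 1/(21.8×6.09) = 0.007532 K/W
Sum of known resistances R_other = 0.007535 K/W
Total R = ΔT/Q = 22/33.6 = 0.6548 K/W
R_mineral wool = R_total − R_other = 0.6472 K/W
k = L/(R·A) = 0.16/(0.6472×6.09)

k ≈ 0.0406 W/(m·K)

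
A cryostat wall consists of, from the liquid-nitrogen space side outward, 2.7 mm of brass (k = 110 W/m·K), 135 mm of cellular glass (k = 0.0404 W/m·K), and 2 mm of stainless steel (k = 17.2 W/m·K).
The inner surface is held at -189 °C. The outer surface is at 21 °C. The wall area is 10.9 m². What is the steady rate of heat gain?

Series thermal resistances:
R_brass = L/(kA) = 0.0027/(110×10.9) = 2.252×10^-6 K/W
R_cellular glass = L/(kA) = 0.135/(0.0404×10.9) = 0.3066 K/W
R_stainless steel = L/(kA) = 0.002/(17.2×10.9) = 1.067×10^-5 K/W
R_total = 0.3066 K/W
Q = ΔT / R_total = 210 / 0.3066

Q ≈ 685 W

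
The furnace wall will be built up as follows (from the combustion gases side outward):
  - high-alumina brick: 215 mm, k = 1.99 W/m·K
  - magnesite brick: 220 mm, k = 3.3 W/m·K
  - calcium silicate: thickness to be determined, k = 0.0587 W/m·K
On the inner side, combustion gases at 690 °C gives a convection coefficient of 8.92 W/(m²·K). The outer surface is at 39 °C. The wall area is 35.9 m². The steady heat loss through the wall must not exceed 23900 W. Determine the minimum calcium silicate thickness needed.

Thermal resistances in series:
R_inner film = 1/(h_i·A) = 1/(8.92×35.9) = 0.003123 K/W
R_high-alumina brick = L/(kA) = 0.215/(1.99×35.9) = 0.003009 K/W
R_magnesite brick = L/(kA) = 0.22/(3.3×35.9) = 0.001857 K/W
Sum of the known resistances R_other = 0.007989 K/W
Required total resistance R_tot = ΔT/Q_allow = 651/23900 = 0.02724 K/W
R_calcium silicate = R_tot − R_other = 0.01925 K/W
L = R·k·A = 0.01925×0.0587×35.9

L ≈ 40.6 mm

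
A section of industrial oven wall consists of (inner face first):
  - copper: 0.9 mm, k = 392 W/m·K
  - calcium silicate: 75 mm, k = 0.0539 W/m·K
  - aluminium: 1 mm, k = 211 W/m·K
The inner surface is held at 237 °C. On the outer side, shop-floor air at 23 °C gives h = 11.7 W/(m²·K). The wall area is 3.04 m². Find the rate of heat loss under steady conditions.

Model the wall as resistances in series:
R_copper = L/(kA) = 0.0009/(392×3.04) = 7.552×10^-7 K/W
R_calcium silicate = L/(kA) = 0.075/(0.0539×3.04) = 0.4577 K/W
R_aluminium = L/(kA) = 0.001/(211×3.04) = 1.559×10^-6 K/W
R_outer film = 1/(h_o·A) = 1/(11.7×3.04) = 0.02812 K/W
R_total = 0.4858 K/W
Q = ΔT / R_total = 214 / 0.4858

Q ≈ 440 W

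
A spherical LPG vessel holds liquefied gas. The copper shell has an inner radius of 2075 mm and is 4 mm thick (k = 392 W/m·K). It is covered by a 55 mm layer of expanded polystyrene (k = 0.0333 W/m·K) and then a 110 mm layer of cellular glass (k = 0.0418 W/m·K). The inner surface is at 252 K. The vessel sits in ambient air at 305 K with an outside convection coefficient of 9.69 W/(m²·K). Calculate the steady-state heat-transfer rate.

Q ≈ 707 W

For a spherical shell R = (1/r₁ − 1/r₂)/(4πk); film R = 1/(h·4πr²). In series:
R_copper shell = (1/2.075 − 1/2.079)/(4π×392) = 1.882×10^-7 K/W
R_expanded polystyrene = (1/2.079 − 1/2.134)/(4π×0.0333) = 0.02963 K/W
R_cellular glass = (1/2.134 − 1/2.244)/(4π×0.0418) = 0.04373 K/W
R_outer film = 1/(h·4πr_o²) = 1/(9.69×4π×2.244²) = 0.001631 K/W
R_total = 0.07499 K/W
Q = ΔT/R_total = 53/0.07499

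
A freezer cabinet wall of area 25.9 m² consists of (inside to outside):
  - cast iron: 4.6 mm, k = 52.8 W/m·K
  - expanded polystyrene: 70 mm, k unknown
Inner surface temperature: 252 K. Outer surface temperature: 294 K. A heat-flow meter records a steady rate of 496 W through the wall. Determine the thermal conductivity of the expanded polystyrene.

Thermal resistances in series:
R_cast iron = L/(kA) = 0.0046/(52.8×25.9) = 3.364×10^-6 K/W
Sum of known resistances R_other = 3.364×10^-6 K/W
Total R = ΔT/Q = 42/496 = 0.08468 K/W
R_expanded polystyrene = R_total − R_other = 0.08467 K/W
k = L/(R·A) = 0.07/(0.08467×25.9)

k ≈ 0.0319 W/(m·K)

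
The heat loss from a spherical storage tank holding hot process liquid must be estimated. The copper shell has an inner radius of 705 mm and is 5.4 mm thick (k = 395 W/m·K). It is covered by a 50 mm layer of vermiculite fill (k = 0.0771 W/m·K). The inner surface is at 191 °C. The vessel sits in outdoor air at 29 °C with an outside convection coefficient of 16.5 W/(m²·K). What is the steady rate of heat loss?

Q ≈ 1560 W

Each spherical layer contributes R = (1/r_i − 1/r_o)/(4πk):
R_copper shell = (1/0.705 − 1/0.7104)/(4π×395) = 2.172×10^-6 K/W
R_vermiculite fill = (1/0.7104 − 1/0.7604)/(4π×0.0771) = 0.09553 K/W
R_outer film = 1/(h·4πr_o²) = 1/(16.5×4π×0.7604²) = 0.008341 K/W
R_total = 0.1039 K/W
Q = ΔT/R_total = 162/0.1039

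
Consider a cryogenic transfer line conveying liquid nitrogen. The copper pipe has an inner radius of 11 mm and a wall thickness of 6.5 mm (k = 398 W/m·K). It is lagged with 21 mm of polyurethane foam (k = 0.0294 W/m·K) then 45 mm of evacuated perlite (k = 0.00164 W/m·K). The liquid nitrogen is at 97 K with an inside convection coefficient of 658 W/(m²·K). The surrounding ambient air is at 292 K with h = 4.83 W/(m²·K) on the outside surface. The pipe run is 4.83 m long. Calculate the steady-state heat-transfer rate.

Per-layer cylindrical resistances, series-summed:
R_inner film = 1/(h_i·2πr₁L) = 1/(658×2π×0.011×4.83) = 0.004553 K/W
R_copper pipe wall = ln(17.5/11)/(2π×398×4.83) = 3.844×10^-5 K/W
R_polyurethane foam = ln(38.5/17.5)/(2π×0.0294×4.83) = 0.8837 K/W
R_evacuated perlite = ln(83.5/38.5)/(2π×0.00164×4.83) = 15.56 K/W
R_outer film = 1/(h_o·2πr_oL) = 1/(4.83×2π×0.0835×4.83) = 0.0817 K/W
R_total = 16.53 K/W
Q = ΔT/R_total = 195/16.53

Q ≈ 11.8 W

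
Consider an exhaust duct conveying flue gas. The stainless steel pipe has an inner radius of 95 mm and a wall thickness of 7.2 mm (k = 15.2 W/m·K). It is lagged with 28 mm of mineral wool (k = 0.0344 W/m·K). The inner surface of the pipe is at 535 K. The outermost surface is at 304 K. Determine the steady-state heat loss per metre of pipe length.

Cylindrical conduction, so R = ln(r₂/r₁)/(2πkL) per layer, in series:
R_stainless steel pipe wall = ln(102.2/95)/(2π×15.2×1) = 7.649×10^-4 K/W
R_mineral wool = ln(130.2/102.2)/(2π×0.0344×1) = 1.12 K/W
R_total = 1.121 K/W
Q = ΔT/R_total = 231/1.121

q′ ≈ 206 W/m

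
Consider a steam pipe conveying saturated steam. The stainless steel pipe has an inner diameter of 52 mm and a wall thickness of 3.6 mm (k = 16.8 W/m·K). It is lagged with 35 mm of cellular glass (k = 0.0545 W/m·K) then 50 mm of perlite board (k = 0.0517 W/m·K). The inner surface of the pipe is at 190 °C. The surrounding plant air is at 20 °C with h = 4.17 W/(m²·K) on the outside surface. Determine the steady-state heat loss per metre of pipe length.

q′ ≈ 38.8 W/m

For a radial system each layer contributes R = ln(r_out/r_in)/(2πkL); films add R = 1/(hA).
R_stainless steel pipe wall = ln(29.6/26)/(2π×16.8×1) = 0.001229 K/W
R_cellular glass = ln(64.6/29.6)/(2π×0.0545×1) = 2.279 K/W
R_perlite board = ln(114.6/64.6)/(2π×0.0517×1) = 1.765 K/W
R_outer film = 1/(h_o·2πr_oL) = 1/(4.17×2π×0.1146×1) = 0.333 K/W
R_total = 4.378 K/W
Q = ΔT/R_total = 170/4.378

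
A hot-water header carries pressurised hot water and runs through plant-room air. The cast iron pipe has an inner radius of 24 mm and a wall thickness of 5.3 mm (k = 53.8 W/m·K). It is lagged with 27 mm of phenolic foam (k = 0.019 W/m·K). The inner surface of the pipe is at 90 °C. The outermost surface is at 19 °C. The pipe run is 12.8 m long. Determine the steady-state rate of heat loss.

Q ≈ 166 W

Radial resistances (cylindrical: R_cond = ln(r_o/r_i)/(2πkL), R_conv = 1/(h·2πrL)):
R_cast iron pipe wall = ln(29.3/24)/(2π×53.8×12.8) = 4.612×10^-5 K/W
R_phenolic foam = ln(56.3/29.3)/(2π×0.019×12.8) = 0.4274 K/W
R_total = 0.4275 K/W
Q = ΔT/R_total = 71/0.4275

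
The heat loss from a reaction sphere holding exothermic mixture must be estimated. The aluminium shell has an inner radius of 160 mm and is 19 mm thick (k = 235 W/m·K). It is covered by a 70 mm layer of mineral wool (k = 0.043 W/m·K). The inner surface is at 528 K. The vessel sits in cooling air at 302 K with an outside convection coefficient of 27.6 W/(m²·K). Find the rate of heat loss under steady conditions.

Spherical conduction: R = (1/r_in − 1/r_out)/(4πk) per layer; series-sum.
R_aluminium shell = (1/0.16 − 1/0.179)/(4π×235) = 2.246×10^-4 K/W
R_mineral wool = (1/0.179 − 1/0.249)/(4π×0.043) = 2.906 K/W
R_outer film = 1/(h·4πr_o²) = 1/(27.6×4π×0.249²) = 0.0465 K/W
R_total = 2.953 K/W
Q = ΔT/R_total = 226/2.953

Q ≈ 76.5 W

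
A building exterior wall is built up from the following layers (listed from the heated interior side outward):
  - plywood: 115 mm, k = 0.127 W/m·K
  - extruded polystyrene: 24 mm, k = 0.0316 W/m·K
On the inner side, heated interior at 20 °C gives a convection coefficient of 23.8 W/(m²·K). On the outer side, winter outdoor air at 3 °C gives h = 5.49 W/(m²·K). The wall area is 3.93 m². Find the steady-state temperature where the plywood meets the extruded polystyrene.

T ≈ 11.5 °C

Model the wall as resistances in series:
R_inner film = 1/(h_i·A) = 1/(23.8×3.93) = 0.01069 K/W
R_plywood = L/(kA) = 0.115/(0.127×3.93) = 0.2304 K/W
R_extruded polystyrene = L/(kA) = 0.024/(0.0316×3.93) = 0.1933 K/W
R_outer film = 1/(h_o·A) = 1/(5.49×3.93) = 0.04635 K/W
R_total = 0.4807 K/W;  Q = ΔT/R_total = 17/0.4807 = 35.36 W
T_interface = T_inner − Q·ΣR(inner→interface) = 20 − 35.4×0.2411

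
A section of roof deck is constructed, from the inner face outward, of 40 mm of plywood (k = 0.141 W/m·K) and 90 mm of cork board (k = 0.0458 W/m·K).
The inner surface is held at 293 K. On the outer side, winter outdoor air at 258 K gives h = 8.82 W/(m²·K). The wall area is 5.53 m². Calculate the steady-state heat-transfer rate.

Q ≈ 81.9 W

Series thermal resistances:
R_plywood = L/(kA) = 0.04/(0.141×5.53) = 0.0513 K/W
R_cork board = L/(kA) = 0.09/(0.0458×5.53) = 0.3553 K/W
R_outer film = 1/(h_o·A) = 1/(8.82×5.53) = 0.0205 K/W
R_total = 0.4271 K/W
Q = ΔT / R_total = 35 / 0.4271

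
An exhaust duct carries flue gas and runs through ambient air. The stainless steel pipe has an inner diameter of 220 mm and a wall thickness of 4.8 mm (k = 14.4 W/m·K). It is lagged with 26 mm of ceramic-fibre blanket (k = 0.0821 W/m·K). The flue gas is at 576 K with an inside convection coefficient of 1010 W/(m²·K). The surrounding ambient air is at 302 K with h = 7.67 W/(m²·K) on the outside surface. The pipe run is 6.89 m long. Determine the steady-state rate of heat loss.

Per-layer cylindrical resistances, series-summed:
R_inner film = 1/(h_i·2πr₁L) = 1/(1010×2π×0.11×6.89) = 2.079×10^-4 K/W
R_stainless steel pipe wall = ln(114.8/110)/(2π×14.4×6.89) = 6.851×10^-5 K/W
R_ceramic-fibre blanket = ln(140.8/114.8)/(2π×0.0821×6.89) = 0.05744 K/W
R_outer film = 1/(h_o·2πr_oL) = 1/(7.67×2π×0.1408×6.89) = 0.02139 K/W
R_total = 0.0791 K/W
Q = ΔT/R_total = 274/0.0791

Q ≈ 3460 W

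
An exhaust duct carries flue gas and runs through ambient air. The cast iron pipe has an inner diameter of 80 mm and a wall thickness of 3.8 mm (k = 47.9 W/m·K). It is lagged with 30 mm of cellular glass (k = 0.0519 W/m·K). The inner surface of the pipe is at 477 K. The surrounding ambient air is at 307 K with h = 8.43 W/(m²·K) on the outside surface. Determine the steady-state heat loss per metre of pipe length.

Treating each annulus and film as a series resistance:
R_cast iron pipe wall = ln(43.8/40)/(2π×47.9×1) = 3.015×10^-4 K/W
R_cellular glass = ln(73.8/43.8)/(2π×0.0519×1) = 1.6 K/W
R_outer film = 1/(h_o·2πr_oL) = 1/(8.43×2π×0.0738×1) = 0.2558 K/W
R_total = 1.856 K/W
Q = ΔT/R_total = 170/1.856

q′ ≈ 91.6 W/m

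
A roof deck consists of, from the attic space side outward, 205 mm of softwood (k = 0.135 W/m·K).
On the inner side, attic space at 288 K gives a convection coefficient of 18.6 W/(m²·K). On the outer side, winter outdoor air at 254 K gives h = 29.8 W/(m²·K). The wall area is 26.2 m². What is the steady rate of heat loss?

Model the wall as resistances in series:
R_inner film = 1/(h_i·A) = 1/(18.6×26.2) = 0.002052 K/W
R_softwood = L/(kA) = 0.205/(0.135×26.2) = 0.05796 K/W
R_outer film = 1/(h_o·A) = 1/(29.8×26.2) = 0.001281 K/W
R_total = 0.06129 K/W
Q = ΔT / R_total = 34 / 0.06129

Q ≈ 555 W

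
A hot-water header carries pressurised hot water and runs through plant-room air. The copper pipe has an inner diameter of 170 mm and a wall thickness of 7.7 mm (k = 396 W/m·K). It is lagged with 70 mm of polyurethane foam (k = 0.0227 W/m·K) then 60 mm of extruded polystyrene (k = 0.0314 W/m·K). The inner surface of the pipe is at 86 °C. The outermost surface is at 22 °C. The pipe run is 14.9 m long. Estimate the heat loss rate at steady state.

Q ≈ 172 W

Cylindrical conduction, so R = ln(r₂/r₁)/(2πkL) per layer, in series:
R_copper pipe wall = ln(92.7/85)/(2π×396×14.9) = 2.339×10^-6 K/W
R_polyurethane foam = ln(162.7/92.7)/(2π×0.0227×14.9) = 0.2647 K/W
R_extruded polystyrene = ln(222.7/162.7)/(2π×0.0314×14.9) = 0.1068 K/W
R_total = 0.3715 K/W
Q = ΔT/R_total = 64/0.3715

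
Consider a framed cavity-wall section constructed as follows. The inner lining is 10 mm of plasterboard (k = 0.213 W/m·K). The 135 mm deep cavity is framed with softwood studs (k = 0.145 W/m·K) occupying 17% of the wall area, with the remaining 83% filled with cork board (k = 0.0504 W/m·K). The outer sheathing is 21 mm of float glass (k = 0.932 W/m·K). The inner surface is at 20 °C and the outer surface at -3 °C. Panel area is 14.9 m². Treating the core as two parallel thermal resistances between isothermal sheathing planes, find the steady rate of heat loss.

Q ≈ 163 W

Sheathing layers in series; stud and cavity paths in parallel between them.
R_inner = 0.01/(0.213×14.9) = 0.003151 K/W
R_stud  = 0.135/(0.145×0.17×14.9) = 0.3676 K/W
R_cav   = 0.135/(0.0504×0.83×14.9) = 0.2166 K/W
1/R_core = 1/R_stud + 1/R_cav → R_core = 0.1363 K/W
R_outer = 0.021/(0.932×14.9) = 0.001512 K/W
R_total = 0.1409 K/W
Q = ΔT/R_total = 23/0.1409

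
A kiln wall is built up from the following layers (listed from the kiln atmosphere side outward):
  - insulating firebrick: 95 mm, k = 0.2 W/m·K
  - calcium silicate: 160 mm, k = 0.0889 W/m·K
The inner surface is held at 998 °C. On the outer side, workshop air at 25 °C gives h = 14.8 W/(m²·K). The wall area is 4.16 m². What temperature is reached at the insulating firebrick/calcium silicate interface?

Series thermal resistances:
R_insulating firebrick = L/(kA) = 0.095/(0.2×4.16) = 0.1142 K/W
R_calcium silicate = L/(kA) = 0.16/(0.0889×4.16) = 0.4326 K/W
R_outer film = 1/(h_o·A) = 1/(14.8×4.16) = 0.01624 K/W
R_total = 0.5631 K/W;  Q = ΔT/R_total = 973/0.5631 = 1728 W
T_interface = T_inner − Q·ΣR(inner→interface) = 998 − 1730×0.1142

T ≈ 801 °C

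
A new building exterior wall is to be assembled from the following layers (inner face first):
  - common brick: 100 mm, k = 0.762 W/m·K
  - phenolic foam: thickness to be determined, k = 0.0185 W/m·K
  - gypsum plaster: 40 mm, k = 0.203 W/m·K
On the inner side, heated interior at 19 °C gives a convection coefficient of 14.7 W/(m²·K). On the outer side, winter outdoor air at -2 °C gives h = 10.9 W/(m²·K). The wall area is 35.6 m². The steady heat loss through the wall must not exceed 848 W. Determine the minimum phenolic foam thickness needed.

L ≈ 7.28 mm

Using the resistance-network approach (series):
R_inner film = 1/(h_i·A) = 1/(14.7×35.6) = 0.001911 K/W
R_common brick = L/(kA) = 0.1/(0.762×35.6) = 0.003686 K/W
R_gypsum plaster = L/(kA) = 0.04/(0.203×35.6) = 0.005535 K/W
R_outer film = 1/(h_o·A) = 1/(10.9×35.6) = 0.002577 K/W
Sum of the known resistances R_other = 0.01371 K/W
Required total resistance R_tot = ΔT/Q_allow = 21/848 = 0.02476 K/W
R_phenolic foam = R_tot − R_other = 0.01105 K/W
L = R·k·A = 0.01105×0.0185×35.6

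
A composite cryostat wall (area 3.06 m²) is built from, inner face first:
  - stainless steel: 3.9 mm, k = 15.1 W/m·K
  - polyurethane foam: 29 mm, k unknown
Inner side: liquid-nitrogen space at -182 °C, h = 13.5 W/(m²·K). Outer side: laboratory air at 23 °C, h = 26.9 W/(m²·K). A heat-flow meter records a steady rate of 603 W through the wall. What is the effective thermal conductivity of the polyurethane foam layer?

Series thermal resistances:
R_inner film = 1/(h_i·A) = 1/(13.5×3.06) = 0.02421 K/W
R_stainless steel = L/(kA) = 0.0039/(15.1×3.06) = 8.44×10^-5 K/W
R_outer film = 1/(h_o·A) = 1/(26.9×3.06) = 0.01215 K/W
Sum of known resistances R_other = 0.03644 K/W
Total R = ΔT/Q = 205/603 = 0.34 K/W
R_polyurethane foam = R_total − R_other = 0.3035 K/W
k = L/(R·A) = 0.029/(0.3035×3.06)

k ≈ 0.0312 W/(m·K)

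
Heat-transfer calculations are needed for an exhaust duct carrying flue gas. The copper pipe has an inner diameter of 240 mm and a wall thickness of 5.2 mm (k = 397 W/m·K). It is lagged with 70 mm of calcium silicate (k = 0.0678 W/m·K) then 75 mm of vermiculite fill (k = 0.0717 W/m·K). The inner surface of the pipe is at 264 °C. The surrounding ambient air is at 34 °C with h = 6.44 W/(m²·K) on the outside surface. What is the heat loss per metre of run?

Per-layer cylindrical resistances, series-summed:
R_copper pipe wall = ln(125.2/120)/(2π×397×1) = 1.701×10^-5 K/W
R_calcium silicate = ln(195.2/125.2)/(2π×0.0678×1) = 1.043 K/W
R_vermiculite fill = ln(270.2/195.2)/(2π×0.0717×1) = 0.7217 K/W
R_outer film = 1/(h_o·2πr_oL) = 1/(6.44×2π×0.2702×1) = 0.09146 K/W
R_total = 1.856 K/W
Q = ΔT/R_total = 230/1.856

q′ ≈ 124 W/m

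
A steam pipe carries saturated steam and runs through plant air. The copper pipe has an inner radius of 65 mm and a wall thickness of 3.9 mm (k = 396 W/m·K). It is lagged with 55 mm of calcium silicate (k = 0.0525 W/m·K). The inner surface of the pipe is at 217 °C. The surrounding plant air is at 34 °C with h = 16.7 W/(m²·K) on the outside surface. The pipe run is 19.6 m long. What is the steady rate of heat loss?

Q ≈ 1930 W

Radial resistances (cylindrical: R_cond = ln(r_o/r_i)/(2πkL), R_conv = 1/(h·2πrL)):
R_copper pipe wall = ln(68.9/65)/(2π×396×19.6) = 1.195×10^-6 K/W
R_calcium silicate = ln(123.9/68.9)/(2π×0.0525×19.6) = 0.09076 K/W
R_outer film = 1/(h_o·2πr_oL) = 1/(16.7×2π×0.1239×19.6) = 0.003924 K/W
R_total = 0.09469 K/W
Q = ΔT/R_total = 183/0.09469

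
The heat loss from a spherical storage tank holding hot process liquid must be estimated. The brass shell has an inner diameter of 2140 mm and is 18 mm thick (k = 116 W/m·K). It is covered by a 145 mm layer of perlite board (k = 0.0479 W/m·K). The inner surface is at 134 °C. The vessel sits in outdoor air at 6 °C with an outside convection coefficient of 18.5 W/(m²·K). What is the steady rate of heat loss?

Q ≈ 702 W

Spherical conduction: R = (1/r_in − 1/r_out)/(4πk) per layer; series-sum.
R_brass shell = (1/1.07 − 1/1.088)/(4π×116) = 1.061×10^-5 K/W
R_perlite board = (1/1.088 − 1/1.233)/(4π×0.0479) = 0.1796 K/W
R_outer film = 1/(h·4πr_o²) = 1/(18.5×4π×1.233²) = 0.002829 K/W
R_total = 0.1824 K/W
Q = ΔT/R_total = 128/0.1824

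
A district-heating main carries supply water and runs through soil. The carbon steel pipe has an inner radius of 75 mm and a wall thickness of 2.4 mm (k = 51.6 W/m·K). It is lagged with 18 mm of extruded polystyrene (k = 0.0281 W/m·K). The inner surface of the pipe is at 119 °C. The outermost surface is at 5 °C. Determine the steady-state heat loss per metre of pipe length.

q′ ≈ 96.3 W/m

For a radial system each layer contributes R = ln(r_out/r_in)/(2πkL); films add R = 1/(hA).
R_carbon steel pipe wall = ln(77.4/75)/(2π×51.6×1) = 9.715×10^-5 K/W
R_extruded polystyrene = ln(95.4/77.4)/(2π×0.0281×1) = 1.184 K/W
R_total = 1.184 K/W
Q = ΔT/R_total = 114/1.184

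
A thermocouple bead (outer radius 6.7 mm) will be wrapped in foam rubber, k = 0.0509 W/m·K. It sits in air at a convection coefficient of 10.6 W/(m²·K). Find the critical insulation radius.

For a sphere r_cr = 2k/h = 2×0.0509/10.6
r_cr = 9.6 mm; since the bare radius (6.7 mm) is below r_cr, adding a thin layer of insulation will *increase* heat loss.

r_cr ≈ 9.6 mm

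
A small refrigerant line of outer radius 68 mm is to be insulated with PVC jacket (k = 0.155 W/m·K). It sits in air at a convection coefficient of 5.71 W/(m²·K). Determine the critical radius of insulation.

r_cr ≈ 27.1 mm

For a cylinder r_cr = k/h = 0.155/5.71
r_cr = 27.1 mm; since the bare radius (68 mm) is above r_cr, any added insulation will reduce heat loss.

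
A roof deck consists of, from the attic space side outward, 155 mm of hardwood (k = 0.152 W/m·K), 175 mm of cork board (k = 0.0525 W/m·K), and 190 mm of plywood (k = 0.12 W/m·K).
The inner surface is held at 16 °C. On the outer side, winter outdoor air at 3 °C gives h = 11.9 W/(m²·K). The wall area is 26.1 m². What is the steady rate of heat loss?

Q ≈ 56.4 W

Using the resistance-network approach (series):
R_hardwood = L/(kA) = 0.155/(0.152×26.1) = 0.03907 K/W
R_cork board = L/(kA) = 0.175/(0.0525×26.1) = 0.1277 K/W
R_plywood = L/(kA) = 0.19/(0.12×26.1) = 0.06066 K/W
R_outer film = 1/(h_o·A) = 1/(11.9×26.1) = 0.00322 K/W
R_total = 0.2307 K/W
Q = ΔT / R_total = 13 / 0.2307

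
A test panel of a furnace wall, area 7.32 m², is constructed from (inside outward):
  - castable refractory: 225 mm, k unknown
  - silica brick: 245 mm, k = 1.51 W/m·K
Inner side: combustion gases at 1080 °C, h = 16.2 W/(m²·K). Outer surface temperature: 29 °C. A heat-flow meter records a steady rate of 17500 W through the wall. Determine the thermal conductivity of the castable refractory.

k ≈ 1.04 W/(m·K)

Series thermal resistances:
R_inner film = 1/(h_i·A) = 1/(16.2×7.32) = 0.008433 K/W
R_silica brick = L/(kA) = 0.245/(1.51×7.32) = 0.02217 K/W
Sum of known resistances R_other = 0.0306 K/W
Total R = ΔT/Q = 1051/17500 = 0.06006 K/W
R_castable refractory = R_total − R_other = 0.02946 K/W
k = L/(R·A) = 0.225/(0.02946×7.32)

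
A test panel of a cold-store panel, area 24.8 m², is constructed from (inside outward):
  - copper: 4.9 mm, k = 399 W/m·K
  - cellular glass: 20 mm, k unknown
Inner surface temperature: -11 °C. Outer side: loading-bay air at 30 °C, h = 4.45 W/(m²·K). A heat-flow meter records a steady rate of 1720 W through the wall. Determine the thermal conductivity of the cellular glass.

Using the resistance-network approach (series):
R_copper = L/(kA) = 0.0049/(399×24.8) = 4.952×10^-7 K/W
R_outer film = 1/(h_o·A) = 1/(4.45×24.8) = 0.009061 K/W
Sum of known resistances R_other = 0.009062 K/W
Total R = ΔT/Q = 41/1720 = 0.02384 K/W
R_cellular glass = R_total − R_other = 0.01478 K/W
k = L/(R·A) = 0.02/(0.01478×24.8)

k ≈ 0.0546 W/(m·K)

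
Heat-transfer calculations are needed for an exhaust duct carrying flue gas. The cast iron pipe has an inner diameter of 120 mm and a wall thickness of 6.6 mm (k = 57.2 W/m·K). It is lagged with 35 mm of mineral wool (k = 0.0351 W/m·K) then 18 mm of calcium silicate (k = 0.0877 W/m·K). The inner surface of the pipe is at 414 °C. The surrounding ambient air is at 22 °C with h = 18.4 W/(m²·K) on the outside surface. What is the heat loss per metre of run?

Treating each annulus and film as a series resistance:
R_cast iron pipe wall = ln(66.6/60)/(2π×57.2×1) = 2.904×10^-4 K/W
R_mineral wool = ln(101.6/66.6)/(2π×0.0351×1) = 1.915 K/W
R_calcium silicate = ln(119.6/101.6)/(2π×0.0877×1) = 0.296 K/W
R_outer film = 1/(h_o·2πr_oL) = 1/(18.4×2π×0.1196×1) = 0.07232 K/W
R_total = 2.284 K/W
Q = ΔT/R_total = 392/2.284

q′ ≈ 172 W/m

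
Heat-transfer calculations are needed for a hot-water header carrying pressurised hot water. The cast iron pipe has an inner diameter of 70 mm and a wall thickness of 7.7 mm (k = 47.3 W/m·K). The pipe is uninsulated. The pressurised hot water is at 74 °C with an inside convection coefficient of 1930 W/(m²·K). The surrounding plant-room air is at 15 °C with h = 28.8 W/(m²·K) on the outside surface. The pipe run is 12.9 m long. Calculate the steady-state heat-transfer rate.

Q ≈ 5750 W

Cylindrical conduction, so R = ln(r₂/r₁)/(2πkL) per layer, in series:
R_inner film = 1/(h_i·2πr₁L) = 1/(1930×2π×0.035×12.9) = 1.826×10^-4 K/W
R_cast iron pipe wall = ln(42.7/35)/(2π×47.3×12.9) = 5.187×10^-5 K/W
R_outer film = 1/(h_o·2πr_oL) = 1/(28.8×2π×0.0427×12.9) = 0.01003 K/W
R_total = 0.01027 K/W
Q = ΔT/R_total = 59/0.01027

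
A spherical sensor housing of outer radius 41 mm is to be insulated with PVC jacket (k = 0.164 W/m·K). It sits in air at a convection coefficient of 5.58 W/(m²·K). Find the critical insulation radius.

For a sphere r_cr = 2k/h = 2×0.164/5.58
r_cr = 58.8 mm; since the bare radius (41 mm) is below r_cr, adding a thin layer of insulation will *increase* heat loss.

r_cr ≈ 58.8 mm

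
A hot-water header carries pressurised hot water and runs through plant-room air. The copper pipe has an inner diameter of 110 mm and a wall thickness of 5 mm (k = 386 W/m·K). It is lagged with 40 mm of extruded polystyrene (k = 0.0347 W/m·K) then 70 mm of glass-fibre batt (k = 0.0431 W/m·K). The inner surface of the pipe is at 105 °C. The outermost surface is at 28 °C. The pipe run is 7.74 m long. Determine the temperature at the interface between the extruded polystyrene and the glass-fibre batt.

T ≈ 63.1 °C

Radial resistances (cylindrical: R_cond = ln(r_o/r_i)/(2πkL), R_conv = 1/(h·2πrL)):
R_copper pipe wall = ln(60/55)/(2π×386×7.74) = 4.635×10^-6 K/W
R_extruded polystyrene = ln(100/60)/(2π×0.0347×7.74) = 0.3027 K/W
R_glass-fibre batt = ln(170/100)/(2π×0.0431×7.74) = 0.2532 K/W
R_total = 0.5559 K/W
Q = ΔT/R_total = 77/0.5559
Q = 139 W
T_interface = T_inner − Q·ΣR(inner→interface) = 105 − 139×0.3027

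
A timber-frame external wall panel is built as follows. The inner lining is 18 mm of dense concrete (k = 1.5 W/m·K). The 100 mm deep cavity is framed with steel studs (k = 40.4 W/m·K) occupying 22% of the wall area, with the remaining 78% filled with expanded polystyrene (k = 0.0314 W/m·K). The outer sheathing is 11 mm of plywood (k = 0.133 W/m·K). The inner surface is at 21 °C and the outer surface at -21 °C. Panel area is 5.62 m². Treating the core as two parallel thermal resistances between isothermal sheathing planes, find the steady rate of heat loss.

Q ≈ 2230 W

Sheathing layers in series; stud and cavity paths in parallel between them.
R_inner = 0.018/(1.5×5.62) = 0.002135 K/W
R_stud  = 0.1/(40.4×0.22×5.62) = 0.002002 K/W
R_cav   = 0.1/(0.0314×0.78×5.62) = 0.7265 K/W
1/R_core = 1/R_stud + 1/R_cav → R_core = 0.001996 K/W
R_outer = 0.011/(0.133×5.62) = 0.01472 K/W
R_total = 0.01885 K/W
Q = ΔT/R_total = 42/0.01885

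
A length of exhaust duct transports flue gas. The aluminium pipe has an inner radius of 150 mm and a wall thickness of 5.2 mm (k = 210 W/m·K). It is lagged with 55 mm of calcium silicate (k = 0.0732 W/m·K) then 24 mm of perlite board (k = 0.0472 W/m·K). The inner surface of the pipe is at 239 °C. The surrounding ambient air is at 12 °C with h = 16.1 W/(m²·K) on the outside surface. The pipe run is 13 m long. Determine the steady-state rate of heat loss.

For a radial system each layer contributes R = ln(r_out/r_in)/(2πkL); films add R = 1/(hA).
R_aluminium pipe wall = ln(155.2/150)/(2π×210×13) = 1.987×10^-6 K/W
R_calcium silicate = ln(210.2/155.2)/(2π×0.0732×13) = 0.05073 K/W
R_perlite board = ln(234.2/210.2)/(2π×0.0472×13) = 0.02804 K/W
R_outer film = 1/(h_o·2πr_oL) = 1/(16.1×2π×0.2342×13) = 0.003247 K/W
R_total = 0.08203 K/W
Q = ΔT/R_total = 227/0.08203

Q ≈ 2770 W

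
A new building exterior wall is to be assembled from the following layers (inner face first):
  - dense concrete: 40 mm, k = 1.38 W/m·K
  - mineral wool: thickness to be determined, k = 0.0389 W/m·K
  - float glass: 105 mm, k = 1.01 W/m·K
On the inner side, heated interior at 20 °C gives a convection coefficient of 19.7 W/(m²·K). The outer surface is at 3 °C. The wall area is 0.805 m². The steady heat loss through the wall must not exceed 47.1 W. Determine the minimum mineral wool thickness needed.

Treating each layer as a thermal resistance in series:
R_inner film = 1/(h_i·A) = 1/(19.7×0.805) = 0.06306 K/W
R_dense concrete = L/(kA) = 0.04/(1.38×0.805) = 0.03601 K/W
R_float glass = L/(kA) = 0.105/(1.01×0.805) = 0.1291 K/W
Sum of the known resistances R_other = 0.2282 K/W
Required total resistance R_tot = ΔT/Q_allow = 17/47.1 = 0.3609 K/W
R_mineral wool = R_tot − R_other = 0.1327 K/W
L = R·k·A = 0.1327×0.0389×0.805

L ≈ 4.16 mm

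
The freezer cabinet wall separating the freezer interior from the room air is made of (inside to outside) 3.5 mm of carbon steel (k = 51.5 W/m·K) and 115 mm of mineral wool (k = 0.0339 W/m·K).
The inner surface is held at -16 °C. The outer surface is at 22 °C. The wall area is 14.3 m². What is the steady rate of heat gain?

Q ≈ 160 W

Model the wall as resistances in series:
R_carbon steel = L/(kA) = 0.0035/(51.5×14.3) = 4.753×10^-6 K/W
R_mineral wool = L/(kA) = 0.115/(0.0339×14.3) = 0.2372 K/W
R_total = 0.2372 K/W
Q = ΔT / R_total = 38 / 0.2372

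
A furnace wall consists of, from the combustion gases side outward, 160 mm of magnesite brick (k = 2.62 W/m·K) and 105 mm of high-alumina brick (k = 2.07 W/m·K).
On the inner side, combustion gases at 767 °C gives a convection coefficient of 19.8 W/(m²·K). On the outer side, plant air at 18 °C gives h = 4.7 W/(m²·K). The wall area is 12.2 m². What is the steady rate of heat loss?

Series thermal resistances:
R_inner film = 1/(h_i·A) = 1/(19.8×12.2) = 0.00414 K/W
R_magnesite brick = L/(kA) = 0.16/(2.62×12.2) = 0.005006 K/W
R_high-alumina brick = L/(kA) = 0.105/(2.07×12.2) = 0.004158 K/W
R_outer film = 1/(h_o·A) = 1/(4.7×12.2) = 0.01744 K/W
R_total = 0.03074 K/W
Q = ΔT / R_total = 749 / 0.03074

Q ≈ 24400 W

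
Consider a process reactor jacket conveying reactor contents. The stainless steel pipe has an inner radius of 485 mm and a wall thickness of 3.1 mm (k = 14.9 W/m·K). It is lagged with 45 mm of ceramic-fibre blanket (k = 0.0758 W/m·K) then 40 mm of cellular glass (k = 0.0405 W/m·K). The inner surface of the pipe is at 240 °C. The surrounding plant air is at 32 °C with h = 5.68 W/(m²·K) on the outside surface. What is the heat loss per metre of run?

q′ ≈ 401 W/m

Treating each annulus and film as a series resistance:
R_stainless steel pipe wall = ln(488.1/485)/(2π×14.9×1) = 6.806×10^-5 K/W
R_ceramic-fibre blanket = ln(533.1/488.1)/(2π×0.0758×1) = 0.1852 K/W
R_cellular glass = ln(573.1/533.1)/(2π×0.0405×1) = 0.2843 K/W
R_outer film = 1/(h_o·2πr_oL) = 1/(5.68×2π×0.5731×1) = 0.04889 K/W
R_total = 0.5184 K/W
Q = ΔT/R_total = 208/0.5184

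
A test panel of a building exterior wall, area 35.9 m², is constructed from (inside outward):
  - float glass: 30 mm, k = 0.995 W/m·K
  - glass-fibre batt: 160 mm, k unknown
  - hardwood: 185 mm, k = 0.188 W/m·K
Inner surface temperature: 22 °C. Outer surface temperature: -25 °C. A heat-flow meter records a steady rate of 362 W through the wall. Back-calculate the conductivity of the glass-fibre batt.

Model the wall as resistances in series:
R_float glass = L/(kA) = 0.03/(0.995×35.9) = 8.399×10^-4 K/W
R_hardwood = L/(kA) = 0.185/(0.188×35.9) = 0.02741 K/W
Sum of known resistances R_other = 0.02825 K/W
Total R = ΔT/Q = 47/362 = 0.1298 K/W
R_glass-fibre batt = R_total − R_other = 0.1016 K/W
k = L/(R·A) = 0.16/(0.1016×35.9)

k ≈ 0.0439 W/(m·K)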